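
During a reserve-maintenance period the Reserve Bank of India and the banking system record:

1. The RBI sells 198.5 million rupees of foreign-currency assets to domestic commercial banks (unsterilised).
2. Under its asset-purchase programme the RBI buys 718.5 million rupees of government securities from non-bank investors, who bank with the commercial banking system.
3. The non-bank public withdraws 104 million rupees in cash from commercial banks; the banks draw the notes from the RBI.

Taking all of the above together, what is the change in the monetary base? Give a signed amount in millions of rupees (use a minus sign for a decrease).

+520 million

FX sale 198.5 million rupees: RBI balance sheet contracts → −198.5M.
Asset purchase (from non-banks) 718.5 million rupees: RBI balance sheet expands → +718.5M.
Currency withdrawal 104 million rupees: just a shift between currency and reserves — both are base money → 0.
Net: −198.5 + 718.5 + 0 = +520 million.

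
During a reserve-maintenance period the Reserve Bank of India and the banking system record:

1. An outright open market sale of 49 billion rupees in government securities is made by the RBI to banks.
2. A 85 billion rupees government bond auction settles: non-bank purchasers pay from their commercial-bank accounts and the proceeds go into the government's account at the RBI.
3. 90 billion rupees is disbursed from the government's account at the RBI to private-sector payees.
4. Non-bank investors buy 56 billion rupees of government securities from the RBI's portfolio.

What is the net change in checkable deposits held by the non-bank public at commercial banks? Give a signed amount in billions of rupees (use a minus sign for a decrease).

OMO sale (to banks) 49 billion rupees: the counterparty is a bank, so public deposits are unchanged → 0.
Government account inflow 85 billion rupees: non-bank counterparties' bank balances fall → −85B.
Government spending 90 billion rupees: non-bank counterparties' bank balances rise → +90B.
Asset sale (to non-banks) 56 billion rupees: non-bank counterparties' bank balances fall → −56B.
Net: 0 − 85 + 90 − 56 = -51 billion.

-51 billion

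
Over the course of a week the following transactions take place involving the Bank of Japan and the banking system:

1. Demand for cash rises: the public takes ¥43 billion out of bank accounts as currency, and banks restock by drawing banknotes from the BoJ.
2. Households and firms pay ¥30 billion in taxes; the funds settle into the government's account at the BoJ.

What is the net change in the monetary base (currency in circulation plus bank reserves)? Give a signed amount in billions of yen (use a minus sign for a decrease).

Currency withdrawal ¥43 billion: just a shift between currency and reserves — both are base money → 0.
Government account inflow ¥30 billion: reserves shift to a non-base liability → −¥30B.
Net: 0 − 30 = -¥30 billion.

-¥30 billion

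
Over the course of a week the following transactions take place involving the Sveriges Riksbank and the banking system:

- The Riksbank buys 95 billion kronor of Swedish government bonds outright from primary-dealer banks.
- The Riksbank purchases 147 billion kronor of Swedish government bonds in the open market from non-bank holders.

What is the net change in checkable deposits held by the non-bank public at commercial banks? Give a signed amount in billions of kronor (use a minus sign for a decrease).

OMO purchase (from banks) 95 billion kronor: the counterparty is a bank, so public deposits are unchanged → 0.
Asset purchase (from non-banks) 147 billion kronor: non-bank counterparties' bank balances rise → +147B.
Net: 0 + 147 = +147 billion.

+147 billion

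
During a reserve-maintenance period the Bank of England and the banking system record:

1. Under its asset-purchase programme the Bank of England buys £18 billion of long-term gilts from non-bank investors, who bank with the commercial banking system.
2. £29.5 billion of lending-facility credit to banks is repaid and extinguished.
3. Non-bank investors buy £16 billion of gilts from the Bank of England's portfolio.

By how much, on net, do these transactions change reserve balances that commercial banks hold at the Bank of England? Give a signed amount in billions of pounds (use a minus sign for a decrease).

Bank of England balance sheet:
  Assets:      Securities +£2B, Loans to banks −£29.5B
  Liabilities: Bank reserves −£27.5B
So the change in reserve balances that commercial banks hold at the Bank of England is -£27.5 billion.

-£27.5 billion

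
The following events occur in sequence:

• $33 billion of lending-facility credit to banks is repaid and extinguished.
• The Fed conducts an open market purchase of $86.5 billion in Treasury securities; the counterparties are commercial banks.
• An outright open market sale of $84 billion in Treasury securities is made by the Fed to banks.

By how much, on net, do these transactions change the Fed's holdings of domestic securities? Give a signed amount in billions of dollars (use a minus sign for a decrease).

+$2.5 billion

Discount-window repayment $33 billion: the Fed's securities portfolio is untouched → 0.
OMO purchase (from banks) $86.5 billion: securities added to the Fed's portfolio → +$86.5B.
OMO sale (to banks) $84 billion: securities removed from the Fed's portfolio → −$84B.
Net: 0 + 86.5 − 84 = +$2.5 billion.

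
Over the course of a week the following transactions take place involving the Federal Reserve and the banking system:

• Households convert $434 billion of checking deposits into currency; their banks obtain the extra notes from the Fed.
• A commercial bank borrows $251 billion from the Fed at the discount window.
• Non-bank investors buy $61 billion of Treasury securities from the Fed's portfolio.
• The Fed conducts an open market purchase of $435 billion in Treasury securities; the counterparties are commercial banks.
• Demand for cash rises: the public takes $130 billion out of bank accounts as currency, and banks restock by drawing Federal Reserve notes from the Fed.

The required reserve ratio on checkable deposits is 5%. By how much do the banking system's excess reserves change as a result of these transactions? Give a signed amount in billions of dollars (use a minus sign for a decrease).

Currency withdrawal $434 billion: reserves −$434B, deposits −$434B.
Discount-window loan $251 billion: reserves +$251B, deposits 0.
Asset sale (to non-banks) $61 billion: reserves −$61B, deposits −$61B.
OMO purchase (from banks) $435 billion: reserves +$435B, deposits 0.
Currency withdrawal $130 billion: reserves −$130B, deposits −$130B.
Totals: Δreserves = +$61B, Δdeposits = −$625B.
Δrequired reserves = 5% × −$625B = −$31.25B.
Δexcess reserves = Δreserves − Δrequired = +$61B − (−$31.25B) = +$92.25 billion.

+$92.25 billion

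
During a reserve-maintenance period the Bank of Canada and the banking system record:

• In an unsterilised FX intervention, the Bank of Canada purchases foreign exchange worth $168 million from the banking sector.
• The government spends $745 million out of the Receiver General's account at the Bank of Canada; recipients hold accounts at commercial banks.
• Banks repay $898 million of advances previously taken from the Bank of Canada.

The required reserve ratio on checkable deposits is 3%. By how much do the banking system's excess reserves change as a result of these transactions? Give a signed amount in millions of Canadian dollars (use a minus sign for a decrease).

FX purchase $168 million: reserves +$168M, deposits 0.
Government spending $745 million: reserves +$745M, deposits +$745M.
Discount-window repayment $898 million: reserves −$898M, deposits 0.
Totals: Δreserves = +$15M, Δdeposits = +$745M.
Δrequired reserves = 3% × +$745M = +$22.35M.
Δexcess reserves = Δreserves − Δrequired = +$15M − (+$22.35M) = -$7.35 million.

-$7.35 million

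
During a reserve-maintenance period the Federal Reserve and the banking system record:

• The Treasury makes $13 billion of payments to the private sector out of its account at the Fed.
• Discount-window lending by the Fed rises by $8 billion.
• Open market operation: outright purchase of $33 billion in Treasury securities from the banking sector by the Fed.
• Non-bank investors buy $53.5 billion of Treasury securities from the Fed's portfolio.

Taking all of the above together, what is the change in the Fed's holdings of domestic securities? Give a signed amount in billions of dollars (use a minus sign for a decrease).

-$20.5 billion

Government spending $13 billion: the Fed's securities portfolio is untouched → 0.
Discount-window loan $8 billion: the Fed's securities portfolio is untouched → 0.
OMO purchase (from banks) $33 billion: securities added to the Fed's portfolio → +$33B.
Asset sale (to non-banks) $53.5 billion: securities removed from the Fed's portfolio → −$53.5B.
Net: 0 + 0 + 33 − 53.5 = -$20.5 billion.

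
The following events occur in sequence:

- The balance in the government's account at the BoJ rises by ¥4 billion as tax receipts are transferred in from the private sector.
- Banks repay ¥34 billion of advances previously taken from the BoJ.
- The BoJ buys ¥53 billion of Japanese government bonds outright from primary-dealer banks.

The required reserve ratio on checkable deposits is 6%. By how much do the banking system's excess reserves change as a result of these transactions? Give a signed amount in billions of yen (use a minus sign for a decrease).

Government account inflow ¥4 billion: reserves −¥4B, deposits −¥4B.
Discount-window repayment ¥34 billion: reserves −¥34B, deposits 0.
OMO purchase (from banks) ¥53 billion: reserves +¥53B, deposits 0.
Totals: Δreserves = +¥15B, Δdeposits = −¥4B.
Δrequired reserves = 6% × −¥4B = −¥0.24B.
Δexcess reserves = Δreserves − Δrequired = +¥15B − (−¥0.24B) = +¥15.24 billion.

+¥15.24 billion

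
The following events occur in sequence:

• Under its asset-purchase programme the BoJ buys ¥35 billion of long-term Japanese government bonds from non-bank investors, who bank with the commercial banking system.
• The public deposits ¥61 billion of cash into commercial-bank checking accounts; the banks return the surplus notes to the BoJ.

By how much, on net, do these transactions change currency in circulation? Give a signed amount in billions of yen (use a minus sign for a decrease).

-¥61 billion

BoJ balance sheet:
  Assets:      Securities +¥35B
  Liabilities: Bank reserves +¥96B, Currency in circulation −¥61B
So the change in currency in circulation is -¥61 billion.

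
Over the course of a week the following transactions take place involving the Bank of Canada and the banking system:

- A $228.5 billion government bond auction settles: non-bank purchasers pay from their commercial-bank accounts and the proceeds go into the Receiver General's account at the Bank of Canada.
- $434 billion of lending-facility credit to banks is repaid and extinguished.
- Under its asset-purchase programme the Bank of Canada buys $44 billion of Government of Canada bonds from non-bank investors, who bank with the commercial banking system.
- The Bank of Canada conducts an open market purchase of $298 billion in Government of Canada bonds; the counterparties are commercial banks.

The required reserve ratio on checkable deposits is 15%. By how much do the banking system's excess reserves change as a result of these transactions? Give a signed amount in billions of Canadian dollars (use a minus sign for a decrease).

-$292.825 billion

Government account inflow $228.5 billion: reserves −$228.5B, deposits −$228.5B.
Discount-window repayment $434 billion: reserves −$434B, deposits 0.
Asset purchase (from non-banks) $44 billion: reserves +$44B, deposits +$44B.
OMO purchase (from banks) $298 billion: reserves +$298B, deposits 0.
Totals: Δreserves = −$320.5B, Δdeposits = −$184.5B.
Δrequired reserves = 15% × −$184.5B = −$27.675B.
Δexcess reserves = Δreserves − Δrequired = −$320.5B − (−$27.675B) = -$292.825 billion.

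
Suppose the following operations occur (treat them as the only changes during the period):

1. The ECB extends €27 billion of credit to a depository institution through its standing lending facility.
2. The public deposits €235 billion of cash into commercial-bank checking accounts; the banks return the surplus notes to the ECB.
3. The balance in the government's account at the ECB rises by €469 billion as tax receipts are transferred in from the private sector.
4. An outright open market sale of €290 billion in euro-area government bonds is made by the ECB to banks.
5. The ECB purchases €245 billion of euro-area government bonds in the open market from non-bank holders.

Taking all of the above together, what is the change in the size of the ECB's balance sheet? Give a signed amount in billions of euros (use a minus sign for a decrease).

-€18 billion

ECB balance sheet:
  Assets:      Securities −€45B, Loans to banks +€27B
  Liabilities: Bank reserves −€252B, Currency in circulation −€235B, Government deposits +€469B
Change in total ECB assets = -€18 billion.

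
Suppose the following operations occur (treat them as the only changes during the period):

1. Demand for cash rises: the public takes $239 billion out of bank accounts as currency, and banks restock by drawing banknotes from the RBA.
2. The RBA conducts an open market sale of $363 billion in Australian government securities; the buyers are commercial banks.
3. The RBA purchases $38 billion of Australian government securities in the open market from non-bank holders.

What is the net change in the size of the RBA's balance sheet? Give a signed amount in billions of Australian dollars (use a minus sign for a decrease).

-$325 billion

RBA balance sheet:
  Assets:      Securities −$325B
  Liabilities: Bank reserves −$564B, Currency in circulation +$239B
Commercial banking system:
  Assets:      Reserves at CB −$564B, Securities +$363B
  Liabilities: Checkable deposits −$201B
Change in total RBA assets = -$325 billion.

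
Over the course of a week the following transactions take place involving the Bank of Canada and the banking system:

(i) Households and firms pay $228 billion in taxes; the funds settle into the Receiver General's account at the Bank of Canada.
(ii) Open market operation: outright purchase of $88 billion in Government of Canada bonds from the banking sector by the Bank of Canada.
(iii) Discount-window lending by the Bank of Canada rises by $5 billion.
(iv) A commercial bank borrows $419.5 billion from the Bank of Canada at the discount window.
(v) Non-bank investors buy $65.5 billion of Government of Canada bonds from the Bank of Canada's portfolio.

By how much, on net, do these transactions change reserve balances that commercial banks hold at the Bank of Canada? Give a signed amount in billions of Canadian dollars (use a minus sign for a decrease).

+$219 billion

Government account inflow $228 billion: funds move from bank reserves into the government account → −$228B.
OMO purchase (from banks) $88 billion: the Bank of Canada pays by crediting reserve accounts → +$88B.
Discount-window loan $5 billion: the loan is credited to the bank's reserve account → +$5B.
Discount-window loan $419.5 billion: the loan is credited to the bank's reserve account → +$419.5B.
Asset sale (to non-banks) $65.5 billion: the non-bank buyers' banks settle from reserves → −$65.5B.
Net: −228 + 88 + 5 + 419.5 − 65.5 = +$219 billion.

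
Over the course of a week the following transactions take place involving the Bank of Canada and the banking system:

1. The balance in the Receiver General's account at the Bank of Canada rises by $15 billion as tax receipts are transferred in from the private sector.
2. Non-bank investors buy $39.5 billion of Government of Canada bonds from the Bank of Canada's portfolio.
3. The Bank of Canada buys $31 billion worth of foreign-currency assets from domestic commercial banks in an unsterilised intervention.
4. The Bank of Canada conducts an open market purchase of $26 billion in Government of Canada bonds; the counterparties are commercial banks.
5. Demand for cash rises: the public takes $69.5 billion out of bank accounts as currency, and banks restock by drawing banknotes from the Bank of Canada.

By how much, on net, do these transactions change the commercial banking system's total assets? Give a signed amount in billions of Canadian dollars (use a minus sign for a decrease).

Bank of Canada balance sheet:
  Assets:      Securities −$13.5B, Foreign assets +$31B
  Liabilities: Bank reserves −$67B, Currency in circulation +$69.5B, Government deposits +$15B
Commercial banking system:
  Assets:      Reserves at CB −$67B, Securities −$26B, Foreign assets −$31B
  Liabilities: Checkable deposits −$124B
Change in total bank assets = -$124 billion.

-$124 billion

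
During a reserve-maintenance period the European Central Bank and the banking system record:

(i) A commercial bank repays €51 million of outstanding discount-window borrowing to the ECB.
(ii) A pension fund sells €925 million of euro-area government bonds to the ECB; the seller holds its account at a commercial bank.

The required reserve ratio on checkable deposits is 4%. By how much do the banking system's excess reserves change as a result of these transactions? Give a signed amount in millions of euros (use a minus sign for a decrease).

+€837 million

Discount-window repayment €51 million: reserves −€51M, deposits 0.
Asset purchase (from non-banks) €925 million: reserves +€925M, deposits +€925M.
Totals: Δreserves = +€874M, Δdeposits = +€925M.
Δrequired reserves = 4% × +€925M = +€37M.
Δexcess reserves = Δreserves − Δrequired = +€874M − (+€37M) = +€837 million.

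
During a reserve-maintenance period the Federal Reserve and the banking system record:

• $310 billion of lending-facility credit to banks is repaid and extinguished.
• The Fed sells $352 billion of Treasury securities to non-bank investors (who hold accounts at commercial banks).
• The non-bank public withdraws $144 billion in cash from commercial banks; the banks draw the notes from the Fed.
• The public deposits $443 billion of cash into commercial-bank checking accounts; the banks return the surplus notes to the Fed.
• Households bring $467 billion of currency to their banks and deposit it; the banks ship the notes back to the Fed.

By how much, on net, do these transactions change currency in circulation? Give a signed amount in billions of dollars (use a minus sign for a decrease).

Fed balance sheet:
  Assets:      Securities −$352B, Loans to banks −$310B
  Liabilities: Bank reserves +$104B, Currency in circulation −$766B
Commercial banking system:
  Assets:      Reserves at CB +$104B
  Liabilities: Checkable deposits +$414B, Borrowings from CB −$310B
So the change in currency in circulation is -$766 billion.

-$766 billion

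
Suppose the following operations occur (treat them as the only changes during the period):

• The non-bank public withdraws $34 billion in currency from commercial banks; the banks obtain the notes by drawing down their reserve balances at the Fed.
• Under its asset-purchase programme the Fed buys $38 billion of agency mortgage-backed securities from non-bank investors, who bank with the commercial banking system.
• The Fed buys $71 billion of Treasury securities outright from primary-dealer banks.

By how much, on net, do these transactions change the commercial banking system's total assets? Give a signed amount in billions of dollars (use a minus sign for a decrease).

+$4 billion

Currency withdrawal $34 billion: bank balance sheets shrink → −$34B.
Asset purchase (from non-banks) $38 billion: bank balance sheets expand → +$38B.
OMO purchase (from banks) $71 billion: just an asset swap on bank balance sheets → 0.
Net: −34 + 38 + 0 = +$4 billion.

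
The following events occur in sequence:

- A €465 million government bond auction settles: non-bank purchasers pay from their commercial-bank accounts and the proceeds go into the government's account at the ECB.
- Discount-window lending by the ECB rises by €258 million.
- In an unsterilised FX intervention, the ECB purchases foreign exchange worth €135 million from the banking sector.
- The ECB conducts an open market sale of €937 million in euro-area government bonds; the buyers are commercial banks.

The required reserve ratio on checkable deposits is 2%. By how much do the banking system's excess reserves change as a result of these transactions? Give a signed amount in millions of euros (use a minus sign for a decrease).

-€999.7 million

Government account inflow €465 million: reserves −€465M, deposits −€465M.
Discount-window loan €258 million: reserves +€258M, deposits 0.
FX purchase €135 million: reserves +€135M, deposits 0.
OMO sale (to banks) €937 million: reserves −€937M, deposits 0.
Totals: Δreserves = −€1009M, Δdeposits = −€465M.
Δrequired reserves = 2% × −€465M = −€9.3M.
Δexcess reserves = Δreserves − Δrequired = −€1009M − (−€9.3M) = -€999.7 million.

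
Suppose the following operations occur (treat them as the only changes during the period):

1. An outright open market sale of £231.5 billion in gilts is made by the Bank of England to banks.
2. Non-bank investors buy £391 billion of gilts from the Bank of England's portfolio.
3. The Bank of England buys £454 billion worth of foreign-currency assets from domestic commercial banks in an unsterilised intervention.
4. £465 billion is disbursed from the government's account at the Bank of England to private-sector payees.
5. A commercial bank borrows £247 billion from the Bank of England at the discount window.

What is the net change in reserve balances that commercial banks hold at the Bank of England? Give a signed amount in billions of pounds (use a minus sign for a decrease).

OMO sale (to banks) £231.5 billion: the buying banks pay out of their reserve balances → −£231.5B.
Asset sale (to non-banks) £391 billion: the non-bank buyers' banks settle from reserves → −£391B.
FX purchase £454 billion: the Bank of England pays by crediting reserve accounts → +£454B.
Government spending £465 billion: government payments flow into bank reserve accounts → +£465B.
Discount-window loan £247 billion: the loan is credited to the bank's reserve account → +£247B.
Net: −231.5 − 391 + 454 + 465 + 247 = +£543.5 billion.

+£543.5 billion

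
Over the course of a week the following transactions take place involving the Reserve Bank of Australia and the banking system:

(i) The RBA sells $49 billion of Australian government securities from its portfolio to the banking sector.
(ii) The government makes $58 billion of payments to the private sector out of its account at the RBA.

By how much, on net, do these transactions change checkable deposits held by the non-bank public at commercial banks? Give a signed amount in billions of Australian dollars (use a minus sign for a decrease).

+$58 billion

OMO sale (to banks) $49 billion: the counterparty is a bank, so public deposits are unchanged → 0.
Government spending $58 billion: non-bank counterparties' bank balances rise → +$58B.
Net: 0 + 58 = +$58 billion.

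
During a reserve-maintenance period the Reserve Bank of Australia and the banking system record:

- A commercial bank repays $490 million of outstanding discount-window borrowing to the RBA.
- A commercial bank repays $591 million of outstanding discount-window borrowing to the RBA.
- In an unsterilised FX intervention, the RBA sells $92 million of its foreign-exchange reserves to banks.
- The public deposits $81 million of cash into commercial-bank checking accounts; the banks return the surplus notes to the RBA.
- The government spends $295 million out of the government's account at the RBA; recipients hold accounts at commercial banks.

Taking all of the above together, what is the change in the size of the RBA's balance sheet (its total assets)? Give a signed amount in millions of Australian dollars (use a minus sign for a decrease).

-$1173 million

RBA balance sheet:
  Assets:      Loans to banks −$1081M, Foreign assets −$92M
  Liabilities: Bank reserves −$797M, Currency in circulation −$81M, Government deposits −$295M
Change in total RBA assets = -$1173 million.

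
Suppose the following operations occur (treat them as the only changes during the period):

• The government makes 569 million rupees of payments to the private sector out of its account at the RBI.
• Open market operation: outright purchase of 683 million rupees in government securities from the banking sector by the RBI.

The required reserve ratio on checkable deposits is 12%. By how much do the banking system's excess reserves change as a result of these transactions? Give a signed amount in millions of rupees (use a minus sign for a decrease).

Government spending 569 million rupees: reserves +569M, deposits +569M.
OMO purchase (from banks) 683 million rupees: reserves +683M, deposits 0.
Totals: Δreserves = +1252M, Δdeposits = +569M.
Δrequired reserves = 12% × +569M = +68.28M.
Δexcess reserves = Δreserves − Δrequired = +1252M − (+68.28M) = +1183.72 million.

+1183.72 million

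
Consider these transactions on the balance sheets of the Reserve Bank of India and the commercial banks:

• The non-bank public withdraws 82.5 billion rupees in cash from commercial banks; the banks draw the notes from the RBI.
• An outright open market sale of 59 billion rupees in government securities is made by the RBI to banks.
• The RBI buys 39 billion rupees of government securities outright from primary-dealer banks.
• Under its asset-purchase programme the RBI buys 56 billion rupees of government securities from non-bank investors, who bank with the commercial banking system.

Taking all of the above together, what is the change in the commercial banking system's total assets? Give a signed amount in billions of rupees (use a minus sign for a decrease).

RBI balance sheet:
  Assets:      Securities +36B
  Liabilities: Bank reserves −46.5B, Currency in circulation +82.5B
Commercial banking system:
  Assets:      Reserves at CB −46.5B, Securities +20B
  Liabilities: Checkable deposits −26.5B
Change in total bank assets = -26.5 billion.

-26.5 billion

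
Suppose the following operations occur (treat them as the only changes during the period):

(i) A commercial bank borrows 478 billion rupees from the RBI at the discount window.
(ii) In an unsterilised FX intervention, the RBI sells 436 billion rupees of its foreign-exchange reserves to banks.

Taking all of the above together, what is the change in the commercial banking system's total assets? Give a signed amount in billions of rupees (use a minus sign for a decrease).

+478 billion

Discount-window loan 478 billion rupees: bank balance sheets expand → +478B.
FX sale 436 billion rupees: just an asset swap on bank balance sheets → 0.
Net: 478 + 0 = +478 billion.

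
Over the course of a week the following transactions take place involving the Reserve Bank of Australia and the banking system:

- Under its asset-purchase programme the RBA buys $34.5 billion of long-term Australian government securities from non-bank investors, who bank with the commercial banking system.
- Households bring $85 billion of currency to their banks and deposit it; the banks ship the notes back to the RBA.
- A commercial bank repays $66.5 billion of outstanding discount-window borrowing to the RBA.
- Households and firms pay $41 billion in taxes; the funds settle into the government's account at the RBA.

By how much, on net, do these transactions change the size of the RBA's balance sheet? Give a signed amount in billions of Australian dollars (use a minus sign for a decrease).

-$32 billion

Asset purchase (from non-banks) $34.5 billion: an RBA asset is acquired → +$34.5B.
Currency deposit $85 billion: only the composition of liabilities changes → 0.
Discount-window repayment $66.5 billion: an RBA asset is shed → −$66.5B.
Government account inflow $41 billion: only the composition of liabilities changes → 0.
Net: 34.5 + 0 − 66.5 + 0 = -$32 billion.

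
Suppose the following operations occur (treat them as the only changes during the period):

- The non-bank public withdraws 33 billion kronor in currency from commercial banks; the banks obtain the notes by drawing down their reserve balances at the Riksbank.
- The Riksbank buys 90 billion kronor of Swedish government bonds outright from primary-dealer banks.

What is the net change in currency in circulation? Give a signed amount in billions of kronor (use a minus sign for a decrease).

+33 billion

Currency withdrawal 33 billion kronor: notes leave the central bank → +33B.
OMO purchase (from banks) 90 billion kronor: no currency enters or leaves circulation → 0.
Net: 33 + 0 = +33 billion.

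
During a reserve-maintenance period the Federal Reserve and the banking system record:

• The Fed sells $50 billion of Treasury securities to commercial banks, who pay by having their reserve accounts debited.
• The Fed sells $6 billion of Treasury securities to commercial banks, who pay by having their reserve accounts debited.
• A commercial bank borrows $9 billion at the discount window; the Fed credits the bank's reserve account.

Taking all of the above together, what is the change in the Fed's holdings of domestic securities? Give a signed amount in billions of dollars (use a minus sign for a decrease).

-$56 billion

Fed balance sheet:
  Assets:      Securities −$56B, Loans to banks +$9B
  Liabilities: Bank reserves −$47B
Commercial banking system:
  Assets:      Reserves at CB −$47B, Securities +$56B
  Liabilities: Borrowings from CB +$9B
So the change in the Fed's holdings of domestic securities is -$56 billion.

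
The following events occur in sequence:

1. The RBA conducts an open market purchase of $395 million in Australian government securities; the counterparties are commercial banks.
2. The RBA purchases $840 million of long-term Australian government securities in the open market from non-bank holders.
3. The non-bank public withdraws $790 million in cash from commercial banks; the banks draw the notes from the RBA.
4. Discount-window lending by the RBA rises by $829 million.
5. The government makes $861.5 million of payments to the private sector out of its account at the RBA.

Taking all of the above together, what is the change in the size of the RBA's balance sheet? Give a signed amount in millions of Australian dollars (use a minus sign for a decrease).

+$2064 million

OMO purchase (from banks) $395 million: an RBA asset is acquired → +$395M.
Asset purchase (from non-banks) $840 million: an RBA asset is acquired → +$840M.
Currency withdrawal $790 million: only the composition of liabilities changes → 0.
Discount-window loan $829 million: an RBA asset is acquired → +$829M.
Government spending $861.5 million: only the composition of liabilities changes → 0.
Net: 395 + 840 + 0 + 829 + 0 = +$2064 million.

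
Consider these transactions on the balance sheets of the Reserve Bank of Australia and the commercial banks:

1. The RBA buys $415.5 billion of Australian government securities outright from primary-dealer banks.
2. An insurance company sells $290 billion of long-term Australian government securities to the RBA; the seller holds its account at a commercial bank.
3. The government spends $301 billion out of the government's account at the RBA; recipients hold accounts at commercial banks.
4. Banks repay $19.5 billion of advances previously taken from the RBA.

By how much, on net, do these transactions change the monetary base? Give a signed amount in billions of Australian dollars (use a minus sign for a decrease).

+$987 billion

RBA balance sheet:
  Assets:      Securities +$705.5B, Loans to banks −$19.5B
  Liabilities: Bank reserves +$987B, Government deposits −$301B
Monetary base = currency + reserves: 0 + (+$987B) = +$987 billion.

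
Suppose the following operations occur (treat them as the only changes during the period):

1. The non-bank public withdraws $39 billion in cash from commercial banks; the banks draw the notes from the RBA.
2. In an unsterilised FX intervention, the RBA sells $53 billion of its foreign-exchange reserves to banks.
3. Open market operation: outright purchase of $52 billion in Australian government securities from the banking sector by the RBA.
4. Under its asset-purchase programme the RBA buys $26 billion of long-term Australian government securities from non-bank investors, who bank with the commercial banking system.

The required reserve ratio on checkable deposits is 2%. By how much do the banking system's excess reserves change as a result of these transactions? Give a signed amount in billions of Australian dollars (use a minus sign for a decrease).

Currency withdrawal $39 billion: reserves −$39B, deposits −$39B.
FX sale $53 billion: reserves −$53B, deposits 0.
OMO purchase (from banks) $52 billion: reserves +$52B, deposits 0.
Asset purchase (from non-banks) $26 billion: reserves +$26B, deposits +$26B.
Totals: Δreserves = −$14B, Δdeposits = −$13B.
Δrequired reserves = 2% × −$13B = −$0.26B.
Δexcess reserves = Δreserves − Δrequired = −$14B − (−$0.26B) = -$13.74 billion.

-$13.74 billion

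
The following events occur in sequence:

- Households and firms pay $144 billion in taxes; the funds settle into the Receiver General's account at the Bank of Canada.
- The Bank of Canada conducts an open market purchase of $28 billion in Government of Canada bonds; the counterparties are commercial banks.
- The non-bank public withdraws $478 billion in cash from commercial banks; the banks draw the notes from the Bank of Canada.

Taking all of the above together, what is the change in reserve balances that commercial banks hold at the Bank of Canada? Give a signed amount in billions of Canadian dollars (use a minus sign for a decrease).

Government account inflow $144 billion: funds move from bank reserves into the government account → −$144B.
OMO purchase (from banks) $28 billion: the Bank of Canada pays by crediting reserve accounts → +$28B.
Currency withdrawal $478 billion: banks swap reserves for currency → −$478B.
Net: −144 + 28 − 478 = -$594 billion.

-$594 billion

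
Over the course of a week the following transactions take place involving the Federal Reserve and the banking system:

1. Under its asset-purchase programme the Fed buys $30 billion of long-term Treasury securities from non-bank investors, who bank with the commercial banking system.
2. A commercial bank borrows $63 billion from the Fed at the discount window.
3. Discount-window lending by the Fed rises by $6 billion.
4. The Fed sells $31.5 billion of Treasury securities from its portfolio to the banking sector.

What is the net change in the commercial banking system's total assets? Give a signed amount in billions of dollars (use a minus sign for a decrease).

+$99 billion

Fed balance sheet:
  Assets:      Securities −$1.5B, Loans to banks +$69B
  Liabilities: Bank reserves +$67.5B
Commercial banking system:
  Assets:      Reserves at CB +$67.5B, Securities +$31.5B
  Liabilities: Checkable deposits +$30B, Borrowings from CB +$69B
Change in total bank assets = +$99 billion.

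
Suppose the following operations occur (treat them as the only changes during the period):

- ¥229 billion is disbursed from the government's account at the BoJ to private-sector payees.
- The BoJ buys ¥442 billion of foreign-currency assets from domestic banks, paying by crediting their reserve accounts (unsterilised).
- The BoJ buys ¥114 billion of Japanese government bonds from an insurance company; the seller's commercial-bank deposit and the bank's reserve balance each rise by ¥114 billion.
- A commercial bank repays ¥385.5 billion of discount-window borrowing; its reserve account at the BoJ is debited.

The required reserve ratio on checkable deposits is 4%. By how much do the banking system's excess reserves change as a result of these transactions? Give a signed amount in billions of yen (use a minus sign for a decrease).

+¥385.78 billion

Government spending ¥229 billion: reserves +¥229B, deposits +¥229B.
FX purchase ¥442 billion: reserves +¥442B, deposits 0.
Asset purchase (from non-banks) ¥114 billion: reserves +¥114B, deposits +¥114B.
Discount-window repayment ¥385.5 billion: reserves −¥385.5B, deposits 0.
Totals: Δreserves = +¥399.5B, Δdeposits = +¥343B.
Δrequired reserves = 4% × +¥343B = +¥13.72B.
Δexcess reserves = Δreserves − Δrequired = +¥399.5B − (+¥13.72B) = +¥385.78 billion.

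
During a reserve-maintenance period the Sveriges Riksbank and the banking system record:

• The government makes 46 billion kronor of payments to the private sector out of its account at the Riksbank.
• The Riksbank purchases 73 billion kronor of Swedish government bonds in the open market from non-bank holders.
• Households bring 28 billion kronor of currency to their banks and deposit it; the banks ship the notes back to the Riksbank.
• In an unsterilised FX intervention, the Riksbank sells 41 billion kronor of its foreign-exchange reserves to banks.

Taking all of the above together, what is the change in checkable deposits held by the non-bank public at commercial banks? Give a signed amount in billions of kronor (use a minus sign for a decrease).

+147 billion

Riksbank balance sheet:
  Assets:      Securities +73B, Foreign assets −41B
  Liabilities: Bank reserves +106B, Currency in circulation −28B, Government deposits −46B
Commercial banking system:
  Assets:      Reserves at CB +106B, Foreign assets +41B
  Liabilities: Checkable deposits +147B
So the change in checkable deposits held by the non-bank public at commercial banks is +147 billion.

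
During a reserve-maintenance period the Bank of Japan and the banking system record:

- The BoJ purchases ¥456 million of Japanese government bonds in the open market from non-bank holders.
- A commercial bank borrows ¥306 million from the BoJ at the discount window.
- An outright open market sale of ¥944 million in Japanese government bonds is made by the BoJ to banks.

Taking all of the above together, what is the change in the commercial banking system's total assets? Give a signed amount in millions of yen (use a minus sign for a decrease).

BoJ balance sheet:
  Assets:      Securities −¥488M, Loans to banks +¥306M
  Liabilities: Bank reserves −¥182M
Commercial banking system:
  Assets:      Reserves at CB −¥182M, Securities +¥944M
  Liabilities: Checkable deposits +¥456M, Borrowings from CB +¥306M
Change in total bank assets = +¥762 million.

+¥762 million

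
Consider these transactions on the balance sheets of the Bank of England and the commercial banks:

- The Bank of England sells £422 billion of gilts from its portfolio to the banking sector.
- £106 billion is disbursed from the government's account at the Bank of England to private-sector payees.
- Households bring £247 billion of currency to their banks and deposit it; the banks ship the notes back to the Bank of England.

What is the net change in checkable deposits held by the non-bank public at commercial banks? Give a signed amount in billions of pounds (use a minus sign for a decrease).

OMO sale (to banks) £422 billion: the counterparty is a bank, so public deposits are unchanged → 0.
Government spending £106 billion: non-bank counterparties' bank balances rise → +£106B.
Currency deposit £247 billion: non-bank counterparties' bank balances rise → +£247B.
Net: 0 + 106 + 247 = +£353 billion.

+£353 billion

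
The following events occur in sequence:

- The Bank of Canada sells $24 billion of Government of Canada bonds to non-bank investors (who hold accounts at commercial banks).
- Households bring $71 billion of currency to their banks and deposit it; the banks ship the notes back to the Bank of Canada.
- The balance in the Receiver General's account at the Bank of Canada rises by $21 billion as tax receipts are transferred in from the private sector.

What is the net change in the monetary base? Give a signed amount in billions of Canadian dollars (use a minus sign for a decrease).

-$45 billion

Bank of Canada balance sheet:
  Assets:      Securities −$24B
  Liabilities: Bank reserves +$26B, Currency in circulation −$71B, Government deposits +$21B
Monetary base = currency + reserves: −$71B + (+$26B) = -$45 billion.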